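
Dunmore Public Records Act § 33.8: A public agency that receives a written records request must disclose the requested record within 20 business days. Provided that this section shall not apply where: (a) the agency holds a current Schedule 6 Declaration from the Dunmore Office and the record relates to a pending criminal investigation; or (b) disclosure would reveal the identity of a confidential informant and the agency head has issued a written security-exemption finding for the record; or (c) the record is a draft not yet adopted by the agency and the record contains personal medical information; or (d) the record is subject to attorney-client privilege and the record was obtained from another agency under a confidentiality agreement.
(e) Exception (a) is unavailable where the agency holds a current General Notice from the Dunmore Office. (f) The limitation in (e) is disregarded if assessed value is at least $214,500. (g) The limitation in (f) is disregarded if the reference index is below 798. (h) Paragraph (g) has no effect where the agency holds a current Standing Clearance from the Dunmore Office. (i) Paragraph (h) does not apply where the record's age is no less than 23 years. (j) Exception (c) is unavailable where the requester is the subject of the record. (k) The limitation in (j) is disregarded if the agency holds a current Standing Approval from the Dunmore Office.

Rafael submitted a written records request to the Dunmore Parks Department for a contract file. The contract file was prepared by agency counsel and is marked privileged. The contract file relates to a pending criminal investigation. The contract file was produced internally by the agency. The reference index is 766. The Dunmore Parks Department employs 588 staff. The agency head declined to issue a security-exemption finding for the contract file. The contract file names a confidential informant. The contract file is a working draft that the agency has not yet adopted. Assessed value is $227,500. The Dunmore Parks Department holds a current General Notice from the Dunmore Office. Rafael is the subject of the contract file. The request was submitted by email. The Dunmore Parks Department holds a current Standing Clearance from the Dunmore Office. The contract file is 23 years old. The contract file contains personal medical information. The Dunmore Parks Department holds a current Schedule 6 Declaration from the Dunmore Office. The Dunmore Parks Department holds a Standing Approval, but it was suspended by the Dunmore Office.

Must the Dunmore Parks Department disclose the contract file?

Exception (a): a current Schedule 6 Declaration is held; the contract file relates to a pending investigation — every condition holds. Turning to paragraphs (e)–(i): (e) is engaged — a current General Notice is held. (f) would limit (e) — assessed value is $227,500, meeting the $214,500 threshold — but (g) sets (f) aside: (g) operates against (f): the reference index is 766, below the 798 limit. (h) would limit (g) — a current Standing Clearance is held — but (i) sets (h) aside: (i) operates against (h): the record's age is 23 years, meeting the 23 years threshold. So (a) is unavailable.
Exception (b) does not apply: the agency head declined to issue a security-exemption finding.
Exception (c)'s conditions are all satisfied: the contract file is an unadopted draft; the contract file contains personal medical information. But: (j) operates against (c): Rafael is the subject of the contract file. (k), which would lift (j), does not operate here — no current Standing Approval is held. So (c) is unavailable.
Exception (d) requires that the record was obtained from another agency under a confidentiality agreement; but the contract file was produced internally, so (d) is unavailable.
No exception applies. The general rule governs.

Yes — the Dunmore Parks Department must disclose the contract file.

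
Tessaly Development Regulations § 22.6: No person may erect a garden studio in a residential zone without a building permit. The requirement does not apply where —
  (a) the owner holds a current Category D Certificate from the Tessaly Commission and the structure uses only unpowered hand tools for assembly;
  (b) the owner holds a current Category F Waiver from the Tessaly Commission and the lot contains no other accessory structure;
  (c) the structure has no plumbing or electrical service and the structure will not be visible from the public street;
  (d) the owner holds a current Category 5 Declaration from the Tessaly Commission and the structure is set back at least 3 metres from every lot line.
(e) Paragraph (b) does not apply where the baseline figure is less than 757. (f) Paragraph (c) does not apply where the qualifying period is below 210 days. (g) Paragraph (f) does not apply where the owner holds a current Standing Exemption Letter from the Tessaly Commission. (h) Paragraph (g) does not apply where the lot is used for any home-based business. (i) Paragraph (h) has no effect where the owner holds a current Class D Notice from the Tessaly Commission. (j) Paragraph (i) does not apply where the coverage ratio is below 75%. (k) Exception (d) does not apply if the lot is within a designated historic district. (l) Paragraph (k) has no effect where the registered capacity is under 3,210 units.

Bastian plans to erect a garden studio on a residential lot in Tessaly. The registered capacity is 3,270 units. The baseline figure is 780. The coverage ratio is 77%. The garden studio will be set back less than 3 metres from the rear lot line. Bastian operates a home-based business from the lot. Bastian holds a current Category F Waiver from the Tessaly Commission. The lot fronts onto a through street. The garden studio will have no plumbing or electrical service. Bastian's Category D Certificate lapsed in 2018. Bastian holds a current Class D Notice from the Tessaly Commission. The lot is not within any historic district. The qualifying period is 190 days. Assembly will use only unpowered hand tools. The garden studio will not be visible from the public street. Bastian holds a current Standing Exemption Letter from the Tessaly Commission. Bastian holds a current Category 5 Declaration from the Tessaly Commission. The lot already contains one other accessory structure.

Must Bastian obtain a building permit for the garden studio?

No — exception (c) applies; Bastian does not need a building permit.

Exception (a) fails — no current Category D Certificate is held.
Exception (b) fails — the lot already has another accessory structure.
All of (c)'s requirements are met (there is no plumbing or electrical service; the structure will not be visible from the street). Under paragraphs (f)–(j): (f) would limit (c) — the qualifying period is 190 days, below the 210 days limit — but (g) sets (f) aside: (g) operates against (f): a current Standing Exemption Letter is held. (h) applies (a home-based business operates on the lot), but is set aside by (i): (i) operates against (h): a current Class D Notice is held. (j), which would lift (i), is inapplicable — the coverage ratio is 77%, not below 75%. Exception (c) stands.
Exception (d) requires that the structure is set back at least 3 metres from every lot line; but the rear setback is under 3 m, so (d) is unavailable.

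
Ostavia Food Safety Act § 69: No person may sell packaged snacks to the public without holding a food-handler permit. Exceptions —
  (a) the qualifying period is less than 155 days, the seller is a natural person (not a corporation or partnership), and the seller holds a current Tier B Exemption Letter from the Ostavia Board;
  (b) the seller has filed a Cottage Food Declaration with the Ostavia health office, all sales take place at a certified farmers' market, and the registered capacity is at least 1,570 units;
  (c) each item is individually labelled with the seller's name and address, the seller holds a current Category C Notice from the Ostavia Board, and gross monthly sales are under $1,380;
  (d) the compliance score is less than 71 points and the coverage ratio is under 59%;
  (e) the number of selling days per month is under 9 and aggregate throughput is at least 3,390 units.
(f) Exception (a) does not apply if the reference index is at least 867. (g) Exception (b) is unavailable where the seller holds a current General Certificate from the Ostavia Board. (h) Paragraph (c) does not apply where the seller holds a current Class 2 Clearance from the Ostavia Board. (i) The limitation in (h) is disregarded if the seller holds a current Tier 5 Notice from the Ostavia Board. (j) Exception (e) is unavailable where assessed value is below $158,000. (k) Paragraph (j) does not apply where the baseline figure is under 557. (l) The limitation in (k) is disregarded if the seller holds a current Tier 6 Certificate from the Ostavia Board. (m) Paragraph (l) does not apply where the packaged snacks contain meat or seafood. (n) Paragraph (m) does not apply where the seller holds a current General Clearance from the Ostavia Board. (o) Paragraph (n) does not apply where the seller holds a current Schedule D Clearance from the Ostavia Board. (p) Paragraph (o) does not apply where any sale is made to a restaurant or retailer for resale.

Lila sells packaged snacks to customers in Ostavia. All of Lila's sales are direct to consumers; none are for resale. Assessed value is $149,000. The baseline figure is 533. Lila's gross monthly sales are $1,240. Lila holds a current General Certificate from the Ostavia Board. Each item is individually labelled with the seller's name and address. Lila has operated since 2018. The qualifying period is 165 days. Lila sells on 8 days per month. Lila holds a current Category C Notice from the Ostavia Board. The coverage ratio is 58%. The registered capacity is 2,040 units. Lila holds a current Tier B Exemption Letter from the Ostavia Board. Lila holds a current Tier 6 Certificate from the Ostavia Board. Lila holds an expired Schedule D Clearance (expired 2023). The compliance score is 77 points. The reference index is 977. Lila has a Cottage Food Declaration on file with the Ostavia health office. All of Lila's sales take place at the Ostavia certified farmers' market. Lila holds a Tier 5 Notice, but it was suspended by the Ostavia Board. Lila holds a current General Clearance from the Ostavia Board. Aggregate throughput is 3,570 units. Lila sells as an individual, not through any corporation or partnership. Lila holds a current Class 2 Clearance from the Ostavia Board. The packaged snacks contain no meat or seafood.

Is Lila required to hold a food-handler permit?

Yes — Lila must hold a food-handler permit.

Exception (a) does not apply: the qualifying period is 165 days, not less than 155 days.
All of (b)'s requirements are met (a Cottage Food Declaration is on file; all sales are at a certified farmers' market; the registered capacity is 2,040 units, meeting the 1,570 units threshold). But: (g) operates — a current General Certificate is held. Exception (b) does not apply.
Exception (c) is satisfied on its face — items are individually labelled; a current Category C Notice is held; gross monthly sales are $1,240, under the $1,380 limit. Turning to paragraphs (h)–(i): (h) is engaged — a current Class 2 Clearance is held. (i), which would lift (h), is inapplicable — the Tier 5 Notice is not current. Exception (c) does not apply.
Exception (d) fails — the compliance score is 77 points, not less than 71 points.
Exception (e)'s conditions are all satisfied: the number of selling days per month is 8, under the 9 limit; aggregate throughput is 3,570 units, meeting the 3,390 units threshold. But applying paragraphs (j)–(p): (j) is engaged — assessed value is $149,000, below the $158,000 limit. (k) applies (the baseline figure is 533, under the 557 limit), but is itself disapplied by (l): (l) operates against (k): a current Tier 6 Certificate is held. (m), which would lift (l), does not operate here — the packaged snacks contain no meat or seafood. Exception (e) does not apply.
No exception applies. The general rule governs.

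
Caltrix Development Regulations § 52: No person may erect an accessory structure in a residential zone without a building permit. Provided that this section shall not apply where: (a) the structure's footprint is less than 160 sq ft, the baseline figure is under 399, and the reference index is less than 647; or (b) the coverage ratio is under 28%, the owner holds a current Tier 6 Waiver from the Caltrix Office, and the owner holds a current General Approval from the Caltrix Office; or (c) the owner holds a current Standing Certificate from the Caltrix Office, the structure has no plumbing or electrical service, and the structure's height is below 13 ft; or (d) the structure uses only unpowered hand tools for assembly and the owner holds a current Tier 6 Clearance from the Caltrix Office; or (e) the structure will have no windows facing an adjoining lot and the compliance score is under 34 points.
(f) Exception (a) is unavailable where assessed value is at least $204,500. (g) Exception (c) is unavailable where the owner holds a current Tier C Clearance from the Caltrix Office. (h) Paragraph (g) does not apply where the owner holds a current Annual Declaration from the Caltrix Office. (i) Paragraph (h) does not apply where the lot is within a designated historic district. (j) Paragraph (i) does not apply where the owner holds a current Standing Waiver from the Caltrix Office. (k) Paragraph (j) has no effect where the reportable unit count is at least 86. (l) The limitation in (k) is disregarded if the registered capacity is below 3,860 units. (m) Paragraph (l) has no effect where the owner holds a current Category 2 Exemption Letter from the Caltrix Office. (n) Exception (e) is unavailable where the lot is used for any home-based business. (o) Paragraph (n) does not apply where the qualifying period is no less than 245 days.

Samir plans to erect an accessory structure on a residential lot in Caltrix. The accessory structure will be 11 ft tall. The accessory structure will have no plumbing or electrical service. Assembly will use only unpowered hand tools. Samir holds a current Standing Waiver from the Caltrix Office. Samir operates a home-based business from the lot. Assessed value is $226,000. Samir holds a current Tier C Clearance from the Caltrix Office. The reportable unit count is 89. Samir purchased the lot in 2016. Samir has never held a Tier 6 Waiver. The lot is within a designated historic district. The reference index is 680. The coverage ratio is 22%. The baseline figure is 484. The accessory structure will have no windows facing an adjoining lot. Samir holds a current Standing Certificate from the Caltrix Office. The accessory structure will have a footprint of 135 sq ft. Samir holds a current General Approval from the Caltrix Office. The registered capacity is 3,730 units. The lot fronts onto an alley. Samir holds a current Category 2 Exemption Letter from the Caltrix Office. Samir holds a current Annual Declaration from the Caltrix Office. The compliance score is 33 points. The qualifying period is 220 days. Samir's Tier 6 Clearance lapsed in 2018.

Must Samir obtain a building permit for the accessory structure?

Yes — Samir must obtain a building permit.

Exception (a) requires that the baseline figure is under 399; but the baseline figure is 484, not under 399, so (a) is unavailable.
Exception (b) requires that the owner holds a current Tier 6 Waiver from the Caltrix Office; but no current Tier 6 Waiver is held, so (b) is unavailable.
Exception (c): a current Standing Certificate is held; there is no plumbing or electrical service; the structure's height is 11 ft, below the 13 ft limit — every condition holds. Turning to paragraphs (g)–(m): (g) operates against (c): a current Tier C Clearance is held. (h) would limit (g) — a current Annual Declaration is held — but (i) sets (h) aside: (i) operates against (h): the lot is in a historic district. (j) is engaged (a current Standing Waiver is held), but is overridden by (k): (k) is triggered — the reportable unit count is 89, meeting the 86 threshold. (l) applies (the registered capacity is 3,730 units, below the 3,860 units limit), but is set aside by (m): (m) operates against (l): a current Category 2 Exemption Letter is held. So (c) is unavailable.
Exception (d) does not apply: there is no Tier 6 Clearance in force.
Exception (e) is satisfied on its face — no windows face an adjoining lot; the compliance score is 33 points, under the 34 points limit. But applying paragraphs (n)–(o): (n) applies — a home-based business operates on the lot. (o), which would lift (n), is not engaged — the qualifying period is 220 days, short of 245 days. So (e) is unavailable.
No exception displaces § 52.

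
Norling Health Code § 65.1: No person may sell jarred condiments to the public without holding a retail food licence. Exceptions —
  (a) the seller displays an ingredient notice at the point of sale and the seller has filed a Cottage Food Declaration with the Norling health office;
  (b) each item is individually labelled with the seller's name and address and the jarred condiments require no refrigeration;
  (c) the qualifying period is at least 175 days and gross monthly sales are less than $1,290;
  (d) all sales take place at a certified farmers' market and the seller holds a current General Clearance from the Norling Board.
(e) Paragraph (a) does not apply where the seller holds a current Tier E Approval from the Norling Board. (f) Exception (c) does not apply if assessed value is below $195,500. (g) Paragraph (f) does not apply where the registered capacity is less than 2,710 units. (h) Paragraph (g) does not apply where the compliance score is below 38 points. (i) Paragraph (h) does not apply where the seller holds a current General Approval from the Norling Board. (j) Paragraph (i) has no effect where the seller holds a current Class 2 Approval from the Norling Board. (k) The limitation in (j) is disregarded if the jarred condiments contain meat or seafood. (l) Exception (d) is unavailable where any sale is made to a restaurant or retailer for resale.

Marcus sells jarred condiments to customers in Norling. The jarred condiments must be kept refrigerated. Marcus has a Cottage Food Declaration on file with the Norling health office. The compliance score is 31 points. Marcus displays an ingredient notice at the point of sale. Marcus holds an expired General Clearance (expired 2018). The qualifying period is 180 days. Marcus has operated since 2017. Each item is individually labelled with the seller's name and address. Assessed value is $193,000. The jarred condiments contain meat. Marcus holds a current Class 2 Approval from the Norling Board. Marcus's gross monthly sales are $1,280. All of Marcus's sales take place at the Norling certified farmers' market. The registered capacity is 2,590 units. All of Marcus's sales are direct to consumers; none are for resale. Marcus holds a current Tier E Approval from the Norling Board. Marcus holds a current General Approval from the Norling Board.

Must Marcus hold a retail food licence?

No — exception (c) applies; Marcus is not required to hold a retail food licence.

Exception (a) is satisfied on its face — an ingredient notice is displayed; a Cottage Food Declaration is on file. But applying paragraph (e): (e) operates against (a): a current Tier E Approval is held. (a) is therefore removed.
Exception (b) does not apply: the jarred condiments require refrigeration.
Exception (c): the qualifying period is 180 days, meeting the 175 days threshold; gross monthly sales are $1,280, less than the $1,290 limit — every condition holds. Applying paragraphs (f)–(k): (f) would limit (c) — assessed value is $193,000, below the $195,500 limit — but (g) sets (f) aside: (g) operates — the registered capacity is 2,590 units, less than the 2,710 units limit. (h) would limit (g) — the compliance score is 31 points, below the 38 points limit — but (i) sets (h) aside: (i) operates against (h): a current General Approval is held. (j) is triggered (a current Class 2 Approval is held), but is overridden by (k): (k) operates against (j): the jarred condiments contain meat. Exception (c) stands.
Exception (d) does not apply: the General Clearance is not current.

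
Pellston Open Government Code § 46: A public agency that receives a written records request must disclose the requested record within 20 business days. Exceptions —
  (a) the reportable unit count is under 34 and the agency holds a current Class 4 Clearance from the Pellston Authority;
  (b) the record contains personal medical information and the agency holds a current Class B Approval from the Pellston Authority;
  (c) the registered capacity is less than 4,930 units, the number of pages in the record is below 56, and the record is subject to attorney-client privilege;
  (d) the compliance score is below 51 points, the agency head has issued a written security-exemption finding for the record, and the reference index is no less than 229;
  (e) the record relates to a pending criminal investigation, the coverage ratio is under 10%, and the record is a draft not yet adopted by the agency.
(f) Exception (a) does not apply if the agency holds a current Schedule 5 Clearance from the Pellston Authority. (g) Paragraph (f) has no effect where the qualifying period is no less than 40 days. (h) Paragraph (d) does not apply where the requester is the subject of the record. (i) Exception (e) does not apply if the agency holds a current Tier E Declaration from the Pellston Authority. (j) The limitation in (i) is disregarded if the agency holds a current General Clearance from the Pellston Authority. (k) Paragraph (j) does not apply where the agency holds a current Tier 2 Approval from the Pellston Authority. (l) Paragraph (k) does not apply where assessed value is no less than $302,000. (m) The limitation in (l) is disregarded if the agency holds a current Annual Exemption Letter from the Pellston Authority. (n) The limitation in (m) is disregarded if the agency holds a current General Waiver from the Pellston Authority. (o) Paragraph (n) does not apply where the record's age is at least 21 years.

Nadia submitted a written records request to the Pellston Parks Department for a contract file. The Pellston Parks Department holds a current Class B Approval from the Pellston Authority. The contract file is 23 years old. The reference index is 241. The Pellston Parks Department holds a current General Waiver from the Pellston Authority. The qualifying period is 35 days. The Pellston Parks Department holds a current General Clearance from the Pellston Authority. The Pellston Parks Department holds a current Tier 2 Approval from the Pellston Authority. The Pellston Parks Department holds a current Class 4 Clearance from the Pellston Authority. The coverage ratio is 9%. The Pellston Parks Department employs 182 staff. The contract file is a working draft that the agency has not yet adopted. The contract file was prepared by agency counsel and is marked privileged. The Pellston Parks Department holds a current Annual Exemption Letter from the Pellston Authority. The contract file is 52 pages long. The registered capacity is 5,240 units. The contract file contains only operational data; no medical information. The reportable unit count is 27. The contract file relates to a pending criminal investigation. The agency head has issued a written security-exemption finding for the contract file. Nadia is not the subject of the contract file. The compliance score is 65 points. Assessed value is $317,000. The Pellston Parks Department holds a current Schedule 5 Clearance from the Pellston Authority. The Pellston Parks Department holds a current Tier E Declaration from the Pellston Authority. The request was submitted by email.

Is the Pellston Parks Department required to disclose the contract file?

Yes — the Pellston Parks Department must disclose the contract file.

Exception (a)'s conditions are all satisfied: the reportable unit count is 27, under the 34 limit; a current Class 4 Clearance is held. But: (f) operates against (a): a current Schedule 5 Clearance is held. (g) is inapplicable (the qualifying period is 35 days, short of 40 days), so (f) stands. So (a) is unavailable.
Exception (b) does not apply: the contract file contains only operational data.
Exception (c) fails — the registered capacity is 5,240 units, not less than 4,930 units.
Exception (d) does not apply: the compliance score is 65 points, not below 51 points.
Exception (e)'s conditions are all satisfied: the contract file relates to a pending investigation; the coverage ratio is 9%, under the 10% limit; the contract file is an unadopted draft. Turning to paragraphs (i)–(o): (i) is engaged — a current Tier E Declaration is held. (j) operates (a current General Clearance is held), but is overridden by (k): (k) is triggered — a current Tier 2 Approval is held. (l) would limit (k) — assessed value is $317,000, meeting the $302,000 threshold — but (m) sets (l) aside: (m) operates against (l): a current Annual Exemption Letter is held. (n) is triggered (a current General Waiver is held), but is set aside by (o): (o) applies — the record's age is 23 years, meeting the 21 years threshold. (e) is therefore removed.
No exception is made out. the Pellston Parks Department falls within the general rule.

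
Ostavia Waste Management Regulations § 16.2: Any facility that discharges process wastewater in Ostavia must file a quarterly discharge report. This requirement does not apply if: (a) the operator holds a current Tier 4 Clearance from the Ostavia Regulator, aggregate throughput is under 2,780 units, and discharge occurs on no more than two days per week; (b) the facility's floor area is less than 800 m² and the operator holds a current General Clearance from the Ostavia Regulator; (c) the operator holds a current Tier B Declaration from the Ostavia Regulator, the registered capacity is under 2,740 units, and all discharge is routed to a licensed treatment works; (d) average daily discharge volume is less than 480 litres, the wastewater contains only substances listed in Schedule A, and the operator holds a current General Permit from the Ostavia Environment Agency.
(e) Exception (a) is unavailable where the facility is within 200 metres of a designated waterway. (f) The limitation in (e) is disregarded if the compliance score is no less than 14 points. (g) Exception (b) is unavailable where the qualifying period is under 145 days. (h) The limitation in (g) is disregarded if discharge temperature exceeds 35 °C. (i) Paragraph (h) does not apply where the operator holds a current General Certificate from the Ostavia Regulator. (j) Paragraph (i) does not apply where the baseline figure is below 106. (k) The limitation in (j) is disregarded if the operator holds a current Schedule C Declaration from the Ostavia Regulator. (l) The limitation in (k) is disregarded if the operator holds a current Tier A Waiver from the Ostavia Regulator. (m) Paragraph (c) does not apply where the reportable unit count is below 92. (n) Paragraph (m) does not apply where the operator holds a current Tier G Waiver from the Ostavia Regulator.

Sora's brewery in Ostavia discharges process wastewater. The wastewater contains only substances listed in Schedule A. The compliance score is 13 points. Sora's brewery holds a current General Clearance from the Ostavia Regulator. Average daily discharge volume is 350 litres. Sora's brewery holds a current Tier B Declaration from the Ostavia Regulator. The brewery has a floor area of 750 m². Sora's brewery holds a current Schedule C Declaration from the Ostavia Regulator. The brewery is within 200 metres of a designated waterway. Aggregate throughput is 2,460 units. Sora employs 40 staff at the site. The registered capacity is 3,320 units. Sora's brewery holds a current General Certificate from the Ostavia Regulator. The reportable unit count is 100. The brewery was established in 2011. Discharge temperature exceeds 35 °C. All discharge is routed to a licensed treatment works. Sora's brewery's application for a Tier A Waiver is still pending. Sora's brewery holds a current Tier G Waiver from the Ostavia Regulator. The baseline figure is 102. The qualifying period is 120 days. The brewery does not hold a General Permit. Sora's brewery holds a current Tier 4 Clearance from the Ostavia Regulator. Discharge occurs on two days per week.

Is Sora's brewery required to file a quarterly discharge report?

Yes — Sora's brewery must file a quarterly discharge report.

Exception (a): a current Tier 4 Clearance is held; aggregate throughput is 2,460 units, under the 2,780 units limit; discharge occurs on no more than two days per week — every condition holds. But: (e) operates against (a): the brewery is within 200 m of a designated waterway. (f), which would lift (e), is inapplicable — the compliance score is 13 points, short of 14 points. Exception (a) does not apply.
Exception (b): the facility's floor area is 750 m², less than the 800 m² limit; a current General Clearance is held — every condition holds. However, paragraphs (g)–(l) must be considered: (g) operates against (b): the qualifying period is 120 days, under the 145 days limit. (h) would limit (g) — discharge temperature exceeds 35 °C — but (i) sets (h) aside: (i) is engaged — a current General Certificate is held. (j) would limit (i) — the baseline figure is 102, below the 106 limit — but (k) sets (j) aside: (k) operates against (j): a current Schedule C Declaration is held. (l), which would lift (k), is not engaged — no current Tier A Waiver is held. So (b) is unavailable.
Exception (c) fails — the registered capacity is 3,320 units, not under 2,740 units.
Exception (d) does not apply: no General Permit is held.
No exception applies. The general rule governs.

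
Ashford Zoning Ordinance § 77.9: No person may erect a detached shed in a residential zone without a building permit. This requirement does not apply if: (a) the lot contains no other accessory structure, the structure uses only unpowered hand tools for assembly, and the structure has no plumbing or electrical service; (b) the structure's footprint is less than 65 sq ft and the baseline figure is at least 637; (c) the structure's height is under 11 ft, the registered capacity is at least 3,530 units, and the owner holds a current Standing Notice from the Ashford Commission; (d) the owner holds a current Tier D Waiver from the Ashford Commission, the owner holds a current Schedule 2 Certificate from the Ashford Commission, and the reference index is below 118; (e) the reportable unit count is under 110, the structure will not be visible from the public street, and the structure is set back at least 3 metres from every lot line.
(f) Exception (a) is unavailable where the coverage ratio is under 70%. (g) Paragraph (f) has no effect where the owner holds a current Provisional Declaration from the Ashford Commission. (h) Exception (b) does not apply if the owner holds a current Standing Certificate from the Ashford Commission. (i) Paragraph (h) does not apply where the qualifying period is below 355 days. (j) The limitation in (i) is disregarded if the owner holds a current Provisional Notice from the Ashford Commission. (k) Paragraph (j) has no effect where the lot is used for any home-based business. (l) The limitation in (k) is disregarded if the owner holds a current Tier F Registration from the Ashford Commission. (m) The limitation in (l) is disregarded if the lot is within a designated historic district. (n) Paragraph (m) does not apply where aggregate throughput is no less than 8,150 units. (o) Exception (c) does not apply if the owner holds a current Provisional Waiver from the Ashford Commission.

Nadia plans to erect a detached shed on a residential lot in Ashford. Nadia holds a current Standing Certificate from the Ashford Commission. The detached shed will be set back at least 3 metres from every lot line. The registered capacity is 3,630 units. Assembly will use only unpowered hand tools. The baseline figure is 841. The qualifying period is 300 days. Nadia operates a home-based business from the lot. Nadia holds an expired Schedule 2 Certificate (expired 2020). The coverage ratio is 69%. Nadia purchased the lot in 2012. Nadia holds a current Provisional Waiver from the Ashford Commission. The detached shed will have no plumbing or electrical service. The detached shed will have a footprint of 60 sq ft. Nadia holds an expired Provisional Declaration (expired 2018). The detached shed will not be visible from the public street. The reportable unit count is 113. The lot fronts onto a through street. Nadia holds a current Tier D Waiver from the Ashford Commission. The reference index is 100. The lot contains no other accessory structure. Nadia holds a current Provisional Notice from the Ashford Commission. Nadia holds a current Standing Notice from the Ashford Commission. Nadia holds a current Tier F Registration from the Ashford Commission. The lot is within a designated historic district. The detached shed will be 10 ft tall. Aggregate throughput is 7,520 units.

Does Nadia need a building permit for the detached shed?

Exception (a) is satisfied on its face — the lot has no other accessory structure; assembly uses only hand tools; there is no plumbing or electrical service. But: (f) is triggered — the coverage ratio is 69%, under the 70% limit. (g) does not operate here (there is no Provisional Declaration in force), so (f) stands. So (a) is unavailable.
All of (b)'s requirements are met (the structure's footprint is 60 sq ft, less than the 65 sq ft limit; the baseline figure is 841, meeting the 637 threshold). Under paragraphs (h)–(n): (h) would limit (b) — a current Standing Certificate is held — but (i) sets (h) aside: (i) applies — the qualifying period is 300 days, below the 355 days limit. (j) would limit (i) — a current Provisional Notice is held — but (k) sets (j) aside: (k) is triggered — a home-based business operates on the lot. (l) operates (a current Tier F Registration is held), but yields to (m): (m) operates — the lot is in a historic district. (n) does not operate here (aggregate throughput is 7,520 units, short of 8,150 units), so (m) stands. Exception (b) stands.
All of (c)'s requirements are met (the structure's height is 10 ft, under the 11 ft limit; the registered capacity is 3,630 units, meeting the 3,530 units threshold; a current Standing Notice is held). But applying paragraph (o): (o) operates against (c): a current Provisional Waiver is held. (c) is therefore removed.
Exception (d) does not apply: there is no Schedule 2 Certificate in force.
Exception (e) does not apply: the reportable unit count is 113, not under 110.

No — exception (b) applies; Nadia does not need a building permit.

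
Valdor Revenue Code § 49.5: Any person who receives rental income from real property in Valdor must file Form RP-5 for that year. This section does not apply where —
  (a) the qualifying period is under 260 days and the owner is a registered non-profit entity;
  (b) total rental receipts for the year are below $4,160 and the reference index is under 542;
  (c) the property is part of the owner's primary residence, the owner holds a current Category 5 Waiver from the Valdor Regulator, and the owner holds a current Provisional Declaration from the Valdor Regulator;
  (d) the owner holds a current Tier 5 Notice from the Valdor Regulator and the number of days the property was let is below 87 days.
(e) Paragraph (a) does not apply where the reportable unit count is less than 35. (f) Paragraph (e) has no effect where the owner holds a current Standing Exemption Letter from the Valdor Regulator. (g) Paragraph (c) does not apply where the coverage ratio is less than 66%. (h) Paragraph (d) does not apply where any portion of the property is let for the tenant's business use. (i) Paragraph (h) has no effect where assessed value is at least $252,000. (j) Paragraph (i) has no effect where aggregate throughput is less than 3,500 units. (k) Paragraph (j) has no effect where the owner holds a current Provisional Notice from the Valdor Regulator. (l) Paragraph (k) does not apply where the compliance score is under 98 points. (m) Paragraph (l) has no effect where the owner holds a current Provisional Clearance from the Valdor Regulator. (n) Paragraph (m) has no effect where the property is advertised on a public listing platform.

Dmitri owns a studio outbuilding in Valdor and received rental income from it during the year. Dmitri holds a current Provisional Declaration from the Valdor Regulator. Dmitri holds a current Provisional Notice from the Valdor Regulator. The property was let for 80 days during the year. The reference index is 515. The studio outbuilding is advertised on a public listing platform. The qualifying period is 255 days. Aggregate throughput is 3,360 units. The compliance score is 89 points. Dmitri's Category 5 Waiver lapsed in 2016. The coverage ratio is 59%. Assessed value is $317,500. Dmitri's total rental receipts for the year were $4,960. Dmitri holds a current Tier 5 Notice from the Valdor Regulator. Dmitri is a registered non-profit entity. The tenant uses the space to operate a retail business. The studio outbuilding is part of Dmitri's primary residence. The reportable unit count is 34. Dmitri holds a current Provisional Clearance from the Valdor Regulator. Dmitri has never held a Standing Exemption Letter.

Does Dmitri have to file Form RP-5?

Yes — Dmitri must file Form RP-5.

Exception (a)'s conditions are all satisfied: the qualifying period is 255 days, under the 260 days limit; Dmitri is a registered non-profit. But applying paragraphs (e)–(f): (e) applies — the reportable unit count is 34, less than the 35 limit. (f), which would lift (e), is not engaged — the Standing Exemption Letter is not current. (a) is therefore removed.
Exception (b) requires that total rental receipts for the year are below $4,160; but total rental receipts for the year are $4,960, not below $4,160, so (b) is unavailable.
Exception (c) requires that the owner holds a current Category 5 Waiver from the Valdor Regulator; but there is no Category 5 Waiver in force, so (c) is unavailable.
Exception (d) is satisfied on its face — a current Tier 5 Notice is held; the number of days the property was let is 80 days, below the 87 days limit. But applying paragraphs (h)–(n): (h) operates against (d): the space is let for business use. (i) would limit (h) — assessed value is $317,500, meeting the $252,000 threshold — but (j) sets (i) aside: (j) is engaged — aggregate throughput is 3,360 units, less than the 3,500 units limit. (k) would limit (j) — a current Provisional Notice is held — but (l) sets (k) aside: (l) operates — the compliance score is 89 points, under the 98 points limit. (m) would limit (l) — a current Provisional Clearance is held — but (n) sets (m) aside: (n) operates against (m): the property is publicly advertised. (d) is therefore removed.
None of the exceptions is available; § 49.5 applies in full.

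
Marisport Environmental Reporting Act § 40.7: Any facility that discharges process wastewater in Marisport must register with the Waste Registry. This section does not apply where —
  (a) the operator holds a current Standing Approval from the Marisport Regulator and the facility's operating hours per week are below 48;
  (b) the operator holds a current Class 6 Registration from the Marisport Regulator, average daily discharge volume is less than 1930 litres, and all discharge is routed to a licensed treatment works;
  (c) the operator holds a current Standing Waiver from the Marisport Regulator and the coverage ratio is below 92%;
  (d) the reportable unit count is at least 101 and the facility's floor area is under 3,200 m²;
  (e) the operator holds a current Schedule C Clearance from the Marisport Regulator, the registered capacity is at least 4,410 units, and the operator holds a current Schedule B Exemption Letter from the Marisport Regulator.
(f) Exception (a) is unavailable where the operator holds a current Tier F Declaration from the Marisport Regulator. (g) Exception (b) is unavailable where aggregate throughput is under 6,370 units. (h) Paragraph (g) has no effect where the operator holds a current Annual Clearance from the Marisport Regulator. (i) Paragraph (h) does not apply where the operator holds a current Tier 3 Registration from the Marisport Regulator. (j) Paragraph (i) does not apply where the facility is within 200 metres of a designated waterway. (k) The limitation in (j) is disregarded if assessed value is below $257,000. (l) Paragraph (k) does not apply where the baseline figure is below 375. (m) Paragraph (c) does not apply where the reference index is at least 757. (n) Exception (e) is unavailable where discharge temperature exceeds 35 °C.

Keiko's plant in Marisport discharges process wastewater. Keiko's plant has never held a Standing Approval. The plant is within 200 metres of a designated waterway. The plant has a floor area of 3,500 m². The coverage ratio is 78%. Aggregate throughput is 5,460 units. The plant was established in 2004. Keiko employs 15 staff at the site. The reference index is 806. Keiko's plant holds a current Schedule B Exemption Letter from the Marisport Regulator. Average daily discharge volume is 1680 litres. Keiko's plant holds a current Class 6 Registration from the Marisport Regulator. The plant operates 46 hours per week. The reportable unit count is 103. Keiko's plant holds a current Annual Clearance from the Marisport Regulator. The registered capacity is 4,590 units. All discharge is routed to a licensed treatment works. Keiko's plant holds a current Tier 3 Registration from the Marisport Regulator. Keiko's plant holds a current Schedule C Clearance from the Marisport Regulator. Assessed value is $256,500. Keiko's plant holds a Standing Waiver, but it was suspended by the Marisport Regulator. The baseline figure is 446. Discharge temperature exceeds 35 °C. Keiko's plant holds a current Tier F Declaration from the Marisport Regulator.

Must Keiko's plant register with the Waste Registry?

Yes — Keiko's plant must register with the Waste Registry.

Exception (a) fails — there is no Standing Approval in force.
Exception (b)'s conditions are all satisfied: a current Class 6 Registration is held; average daily discharge volume is 1680 litres, less than the 1930 litres limit; discharge is routed to a licensed treatment works. Turning to paragraphs (g)–(l): (g) operates against (b): aggregate throughput is 5,460 units, under the 6,370 units limit. (h) would limit (g) — a current Annual Clearance is held — but (i) sets (h) aside: (i) operates against (h): a current Tier 3 Registration is held. (j) would limit (i) — the plant is within 200 m of a designated waterway — but (k) sets (j) aside: (k) operates against (j): assessed value is $256,500, below the $257,000 limit. (l), which would lift (k), is not engaged — the baseline figure is 446, not below 375. Exception (b) does not apply.
Exception (c) does not apply: there is no Standing Waiver in force.
Exception (d) requires that the facility's floor area is under 3,200 m²; but the facility's floor area is 3,500 m², not under 3,200 m², so (d) is unavailable.
Exception (e) is satisfied on its face — a current Schedule C Clearance is held; the registered capacity is 4,590 units, meeting the 4,410 units threshold; a current Schedule B Exemption Letter is held. But: (n) applies — discharge temperature exceeds 35 °C. So (e) is unavailable.
No exception applies. The general rule governs.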